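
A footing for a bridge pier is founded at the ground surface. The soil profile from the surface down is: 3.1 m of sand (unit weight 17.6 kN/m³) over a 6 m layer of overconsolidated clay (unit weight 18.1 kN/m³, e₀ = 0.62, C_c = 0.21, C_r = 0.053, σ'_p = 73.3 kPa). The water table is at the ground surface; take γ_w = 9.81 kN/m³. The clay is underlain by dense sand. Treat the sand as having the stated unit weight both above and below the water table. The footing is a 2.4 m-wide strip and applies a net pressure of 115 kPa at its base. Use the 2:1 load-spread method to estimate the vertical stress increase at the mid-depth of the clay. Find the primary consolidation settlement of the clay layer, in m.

Mid-depth of clay below the ground surface: z = 3.1 + 6/2 = 6.1 m.
Total vertical stress at mid-clay: σ_v = 17.6×3.1 + 18.1×3 = 108.86 kPa.
Pore pressure: u = 9.81×(6.1 − 0) = 59.841 kPa.
Initial effective stress: σ'_0 = σ_v − u = 108.86 − 59.841 = 49.019 kPa.
Stress increase at mid-clay by the 2:1 spreading method:
Δσ = qB/(B+z) = 115×2.4/(2.4+6.1) = 32.471 kPa
Final effective stress: σ'_f = 49.019 + 32.471 = 81.49 kPa.
σ'_f = 81.49 > σ'_p = 73.3 kPa, so the stress path crosses the preconsolidation pressure — recompression up to σ'_p, then virgin compression beyond:
S_c = H/(1+e₀)·[C_r·log₁₀(σ'_p/σ'_0) + C_c·log₁₀(σ'_f/σ'_p)]
    = 6/1.62 × [0.053×log₁₀(73.3/49.019) + 0.21×log₁₀(81.49/73.3)]
    = 3.7037 × [0.0092612 + 0.0096601] = 0.07008 m

S_c ≈ 0.0701 m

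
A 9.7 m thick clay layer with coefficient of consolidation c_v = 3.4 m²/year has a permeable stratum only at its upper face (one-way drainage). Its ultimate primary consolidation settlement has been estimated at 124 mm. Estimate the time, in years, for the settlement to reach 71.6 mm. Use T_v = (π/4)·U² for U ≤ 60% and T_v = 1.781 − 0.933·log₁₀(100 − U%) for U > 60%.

t ≈ 7.25 years

Drainage path length: H_d = H = 9.7 m (single drainage).
U = S(t)/S_ult = 71.6/124 = 0.5774.
U ≤ 60%: T_v = (π/4)·U² = (π/4)×0.57742² = 0.26186.
t = T_v·H_d²/c_v = 0.26186×9.7²/3.4 = 7.247 years.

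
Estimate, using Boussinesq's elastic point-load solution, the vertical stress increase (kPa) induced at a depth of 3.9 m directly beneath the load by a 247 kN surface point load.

Boussinesq vertical stress below a point load on an elastic half-space:
Δσ_z = 3P/(2πz²) · [1 + (r/z)²]^(−5/2)
r/z = 0/3.9 = 0; [1+(r/z)²]^(−5/2) = 1.
Δσ_z = 3×247/(2π×3.9²) × 1 = 7.7537 × 1 = 7.754 kPa

Δσ_z ≈ 7.75 kPa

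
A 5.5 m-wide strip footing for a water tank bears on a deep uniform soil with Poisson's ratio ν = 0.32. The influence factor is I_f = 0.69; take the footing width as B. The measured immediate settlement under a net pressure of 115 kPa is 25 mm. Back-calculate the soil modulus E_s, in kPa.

E_s ≈ 15700 kPa

S_e = q·B·(1−ν²)/E_s · I_f  ⇒  E_s = q·B·(1−ν²)·I_f / S_e.
E_s = 115 × 5.5 × 0.8976 × 0.69 / 0.025 = 15670 kPa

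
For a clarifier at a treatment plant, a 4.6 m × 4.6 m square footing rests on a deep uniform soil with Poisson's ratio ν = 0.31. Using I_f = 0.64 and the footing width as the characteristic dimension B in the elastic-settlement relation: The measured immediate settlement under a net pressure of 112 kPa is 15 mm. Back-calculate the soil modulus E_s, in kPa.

E_s ≈ 19900 kPa

S_e = q·B·(1−ν²)/E_s · I_f  ⇒  E_s = q·B·(1−ν²)·I_f / S_e.
E_s = 112 × 4.6 × 0.9039 × 0.64 / 0.015 = 19870 kPa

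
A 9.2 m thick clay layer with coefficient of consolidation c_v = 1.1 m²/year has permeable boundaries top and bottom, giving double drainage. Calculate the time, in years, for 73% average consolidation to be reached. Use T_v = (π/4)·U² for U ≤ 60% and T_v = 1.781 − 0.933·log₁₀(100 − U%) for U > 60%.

Drainage path length: H_d = H/2 = 4.6 m (double drainage).
U > 60%: T_v = 1.781 − 0.933·log₁₀(100 − 73) = 0.44554.
t = T_v·H_d²/c_v = 0.44554×4.6²/1.1 = 8.571 years.

t ≈ 8.57 years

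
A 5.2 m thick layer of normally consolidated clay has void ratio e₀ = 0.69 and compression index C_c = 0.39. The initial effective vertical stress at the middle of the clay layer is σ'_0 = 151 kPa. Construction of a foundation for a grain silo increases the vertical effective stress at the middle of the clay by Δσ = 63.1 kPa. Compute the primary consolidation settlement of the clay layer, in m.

S_c ≈ 0.182 m

Final effective stress: σ'_f = σ'_0 + Δσ = 151 + 63.1 = 214.1 kPa.
Normally consolidated clay, so the full stress increment lies on the virgin compression line:
S_c = C_c·H/(1+e₀)·log₁₀(σ'_f/σ'_0) = 0.39×5.2/(1+0.69)×log₁₀(214.1/151)
    = 1.2 × 0.15164 = 0.182 m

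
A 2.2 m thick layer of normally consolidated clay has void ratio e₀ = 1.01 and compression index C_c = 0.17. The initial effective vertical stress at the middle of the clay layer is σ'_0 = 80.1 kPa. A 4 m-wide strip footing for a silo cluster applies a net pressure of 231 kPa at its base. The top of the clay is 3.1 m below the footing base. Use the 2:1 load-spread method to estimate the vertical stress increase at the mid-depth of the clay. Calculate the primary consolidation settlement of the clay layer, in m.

Mid-depth of clay below the footing base: z = 3.1 + 2.2/2 = 4.2 m.
Stress increase at mid-clay by the 2:1 spreading method:
Δσ = qB/(B+z) = 231×4/(4+4.2) = 112.68 kPa
Final effective stress: σ'_f = σ'_0 + Δσ = 80.1 + 112.68 = 192.78 kPa.
Normally consolidated clay, so the full stress increment lies on the virgin compression line:
S_c = C_c·H/(1+e₀)·log₁₀(σ'_f/σ'_0) = 0.17×2.2/(1+1.01)×log₁₀(192.78/80.1)
    = 0.18607 × 0.38143 = 0.07097 m

S_c ≈ 0.071 m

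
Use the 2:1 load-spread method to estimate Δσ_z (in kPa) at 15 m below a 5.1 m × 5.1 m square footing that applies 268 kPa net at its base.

By the 2:1 method the load spreads at 1 horizontal : 2 vertical, so at depth z the loaded area has grown by z in each plan dimension:
Δσ = qBL/((B+z)(L+z)) = 268×5.1×5.1/((5.1+15)(5.1+15)) = 17.254 kPa

Δσ_z ≈ 17.3 kPa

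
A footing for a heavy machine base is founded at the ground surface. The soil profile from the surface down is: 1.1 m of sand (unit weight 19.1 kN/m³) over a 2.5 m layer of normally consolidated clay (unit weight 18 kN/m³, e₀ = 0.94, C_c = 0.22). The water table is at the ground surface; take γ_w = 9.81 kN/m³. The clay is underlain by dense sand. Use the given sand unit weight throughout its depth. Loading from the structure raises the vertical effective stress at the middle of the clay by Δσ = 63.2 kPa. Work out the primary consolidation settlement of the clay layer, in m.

Mid-depth of clay below the ground surface: z = 1.1 + 2.5/2 = 2.35 m.
Total vertical stress at mid-clay: σ_v = 19.1×1.1 + 18×1.25 = 43.51 kPa.
Pore pressure: u = 9.81×(2.35 − 0) = 23.054 kPa.
Initial effective stress: σ'_0 = σ_v − u = 43.51 − 23.054 = 20.456 kPa.
Final effective stress: σ'_f = σ'_0 + Δσ = 20.456 + 63.2 = 83.656 kPa.
Normally consolidated clay, so the full stress increment lies on the virgin compression line:
S_c = C_c·H/(1+e₀)·log₁₀(σ'_f/σ'_0) = 0.22×2.5/(1+0.94)×log₁₀(83.656/20.456)
    = 0.28351 × 0.61168 = 0.1734 m

S_c ≈ 0.173 m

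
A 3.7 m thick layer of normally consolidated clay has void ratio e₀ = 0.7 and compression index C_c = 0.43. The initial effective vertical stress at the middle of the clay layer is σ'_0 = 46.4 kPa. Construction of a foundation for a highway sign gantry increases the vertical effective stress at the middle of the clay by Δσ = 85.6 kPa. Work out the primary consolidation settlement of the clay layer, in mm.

S_c ≈ 425 mm

Final effective stress: σ'_f = σ'_0 + Δσ = 46.4 + 85.6 = 132 kPa.
Normally consolidated clay, so the full stress increment lies on the virgin compression line:
S_c = C_c·H/(1+e₀)·log₁₀(σ'_f/σ'_0) = 0.43×3.7/(1+0.7)×log₁₀(132/46.4)
    = 0.93588 × 0.45406 = 0.4249 m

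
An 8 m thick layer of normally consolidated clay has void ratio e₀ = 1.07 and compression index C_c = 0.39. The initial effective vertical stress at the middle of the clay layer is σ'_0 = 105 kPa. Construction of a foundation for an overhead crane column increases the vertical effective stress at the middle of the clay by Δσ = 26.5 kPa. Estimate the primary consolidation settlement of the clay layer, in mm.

S_c ≈ 147 mm

Final effective stress: σ'_f = σ'_0 + Δσ = 105 + 26.5 = 131.5 kPa.
Normally consolidated clay, so the full stress increment lies on the virgin compression line:
S_c = C_c·H/(1+e₀)·log₁₀(σ'_f/σ'_0) = 0.39×8/(1+1.07)×log₁₀(131.5/105)
    = 1.5072 × 0.097736 = 0.1473 m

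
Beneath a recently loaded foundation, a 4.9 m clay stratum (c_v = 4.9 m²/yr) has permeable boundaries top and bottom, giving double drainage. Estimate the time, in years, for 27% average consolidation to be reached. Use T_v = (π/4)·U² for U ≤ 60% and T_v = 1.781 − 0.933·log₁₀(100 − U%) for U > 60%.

t ≈ 0.0701 years

Drainage path length: H_d = H/2 = 2.45 m (double drainage).
U ≤ 60%: T_v = (π/4)·U² = (π/4)×0.27² = 0.057256.
t = T_v·H_d²/c_v = 0.057256×2.45²/4.9 = 0.07014 years.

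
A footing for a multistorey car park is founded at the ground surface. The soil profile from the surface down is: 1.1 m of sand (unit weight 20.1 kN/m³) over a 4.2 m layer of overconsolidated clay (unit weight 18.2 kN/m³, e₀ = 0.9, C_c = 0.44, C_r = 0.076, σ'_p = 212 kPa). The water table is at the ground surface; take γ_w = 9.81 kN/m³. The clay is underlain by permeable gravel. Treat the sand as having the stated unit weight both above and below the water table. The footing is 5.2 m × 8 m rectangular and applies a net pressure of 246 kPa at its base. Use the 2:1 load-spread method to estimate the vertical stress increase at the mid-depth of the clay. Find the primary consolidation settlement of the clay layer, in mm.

Mid-depth of clay below the ground surface: z = 1.1 + 4.2/2 = 3.2 m.
Total vertical stress at mid-clay: σ_v = 20.1×1.1 + 18.2×2.1 = 60.33 kPa.
Pore pressure: u = 9.81×(3.2 − 0) = 31.392 kPa.
Initial effective stress: σ'_0 = σ_v − u = 60.33 − 31.392 = 28.938 kPa.
Stress increase at mid-clay by the 2:1 spreading method:
Δσ = qBL/((B+z)(L+z)) = 246×5.2×8/((5.2+3.2)(8+3.2)) = 108.78 kPa
Final effective stress: σ'_f = 28.938 + 108.78 = 137.72 kPa.
σ'_f = 137.72 ≤ σ'_p = 212 kPa, so the clay remains overconsolidated and only the recompression index applies:
S_c = C_r·H/(1+e₀)·log₁₀(σ'_f/σ'_0) = 0.076×4.2/1.9×log₁₀(137.72/28.938)
    = 0.168 × 0.67753 = 0.1138 m

S_c ≈ 114 mm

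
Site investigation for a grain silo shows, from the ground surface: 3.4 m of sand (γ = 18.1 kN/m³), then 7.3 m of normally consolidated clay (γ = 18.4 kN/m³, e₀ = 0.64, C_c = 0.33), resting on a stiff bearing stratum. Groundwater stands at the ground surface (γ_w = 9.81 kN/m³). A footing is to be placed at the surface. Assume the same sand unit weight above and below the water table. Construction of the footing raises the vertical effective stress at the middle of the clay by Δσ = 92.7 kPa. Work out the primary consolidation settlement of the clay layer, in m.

S_c ≈ 0.599 m

Mid-depth of clay below the ground surface: z = 3.4 + 7.3/2 = 7.05 m.
Total vertical stress at mid-clay: σ_v = 18.1×3.4 + 18.4×3.65 = 128.7 kPa.
Pore pressure: u = 9.81×(7.05 − 0) = 69.16 kPa.
Initial effective stress: σ'_0 = σ_v − u = 128.7 − 69.16 = 59.54 kPa.
Final effective stress: σ'_f = σ'_0 + Δσ = 59.54 + 92.7 = 152.24 kPa.
Normally consolidated clay, so the full stress increment lies on the virgin compression line:
S_c = C_c·H/(1+e₀)·log₁₀(σ'_f/σ'_0) = 0.33×7.3/(1+0.64)×log₁₀(152.24/59.54)
    = 1.4689 × 0.40772 = 0.5989 m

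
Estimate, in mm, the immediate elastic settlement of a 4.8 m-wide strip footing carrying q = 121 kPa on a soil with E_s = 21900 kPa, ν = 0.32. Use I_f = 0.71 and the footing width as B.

Immediate (elastic) settlement: S_e = q·B·(1−ν²)/E_s · I_f.
S_e = 121 × 4.8 × (1 − 0.32²) / 21900 × 0.71
    = 121 × 4.8 × 0.8976 / 21900 × 0.71
    = 0.0169 m = 16.9 mm

S_e ≈ 16.9 mm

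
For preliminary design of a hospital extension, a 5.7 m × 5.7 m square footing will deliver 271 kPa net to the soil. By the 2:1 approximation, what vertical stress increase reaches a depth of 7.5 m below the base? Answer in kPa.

Δσ_z ≈ 50.5 kPa

By the 2:1 method the load spreads at 1 horizontal : 2 vertical, so at depth z the loaded area has grown by z in each plan dimension:
Δσ = qBL/((B+z)(L+z)) = 271×5.7×5.7/((5.7+7.5)(5.7+7.5)) = 50.533 kPa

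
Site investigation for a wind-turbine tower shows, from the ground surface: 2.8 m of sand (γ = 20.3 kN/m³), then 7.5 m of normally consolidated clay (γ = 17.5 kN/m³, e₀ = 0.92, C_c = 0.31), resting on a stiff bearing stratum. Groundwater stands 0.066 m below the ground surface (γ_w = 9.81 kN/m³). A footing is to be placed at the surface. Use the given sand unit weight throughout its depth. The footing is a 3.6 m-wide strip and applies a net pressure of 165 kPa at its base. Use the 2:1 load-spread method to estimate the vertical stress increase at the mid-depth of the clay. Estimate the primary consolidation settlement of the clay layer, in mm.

Mid-depth of clay below the ground surface: z = 2.8 + 7.5/2 = 6.55 m.
Total vertical stress at mid-clay: σ_v = 20.3×2.8 + 17.5×3.75 = 122.47 kPa.
Pore pressure: u = 9.81×(6.55 − 0.066) = 63.608 kPa.
Initial effective stress: σ'_0 = σ_v − u = 122.47 − 63.608 = 58.862 kPa.
Stress increase at mid-clay by the 2:1 spreading method:
Δσ = qB/(B+z) = 165×3.6/(3.6+6.55) = 58.522 kPa
Final effective stress: σ'_f = σ'_0 + Δσ = 58.862 + 58.522 = 117.38 kPa.
Normally consolidated clay, so the full stress increment lies on the virgin compression line:
S_c = C_c·H/(1+e₀)·log₁₀(σ'_f/σ'_0) = 0.31×7.5/(1+0.92)×log₁₀(117.38/58.862)
    = 1.2109 × 0.29976 = 0.363 m

S_c ≈ 363 mm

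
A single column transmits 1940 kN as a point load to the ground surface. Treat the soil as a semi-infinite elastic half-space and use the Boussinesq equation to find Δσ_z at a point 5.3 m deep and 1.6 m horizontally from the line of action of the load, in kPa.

Δσ_z ≈ 26.5 kPa

Boussinesq vertical stress below a point load on an elastic half-space:
Δσ_z = 3P/(2πz²) · [1 + (r/z)²]^(−5/2)
r/z = 1.6/5.3 = 0.30189; [1+(r/z)²]^(−5/2) = 0.80409.
Δσ_z = 3×1940/(2π×5.3²) × 0.80409 = 32.975 × 0.80409 = 26.51 kPa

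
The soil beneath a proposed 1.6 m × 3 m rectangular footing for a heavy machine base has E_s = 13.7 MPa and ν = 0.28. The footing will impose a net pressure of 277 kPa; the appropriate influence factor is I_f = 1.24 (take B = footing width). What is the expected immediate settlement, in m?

Immediate (elastic) settlement: S_e = q·B·(1−ν²)/E_s · I_f.
E_s = 13.7 MPa = 13700 kPa.
S_e = 277 × 1.6 × (1 − 0.28²) / 13700 × 1.24
    = 277 × 1.6 × 0.9216 / 13700 × 1.24
    = 0.03697 m

S_e ≈ 0.037 m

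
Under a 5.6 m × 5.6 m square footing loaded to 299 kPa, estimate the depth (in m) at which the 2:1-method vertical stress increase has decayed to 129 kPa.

2:1 spreading — at depth z the loaded area has grown by z in each plan dimension:
qB²/(B+z)² = Δσ_z ⇒ z = B(√(q/Δσ_z) − 1) = 5.6×(√(299/129) − 1) = 2.926 m

z ≈ 2.93 m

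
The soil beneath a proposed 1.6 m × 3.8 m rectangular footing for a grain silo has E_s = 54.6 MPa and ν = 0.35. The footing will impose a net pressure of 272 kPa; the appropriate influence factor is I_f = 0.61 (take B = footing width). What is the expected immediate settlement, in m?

Immediate (elastic) settlement: S_e = q·B·(1−ν²)/E_s · I_f.
E_s = 54.6 MPa = 54600 kPa.
S_e = 272 × 1.6 × (1 − 0.35²) / 54600 × 0.61
    = 272 × 1.6 × 0.8775 / 54600 × 0.61
    = 0.004267 m

S_e ≈ 0.00427 m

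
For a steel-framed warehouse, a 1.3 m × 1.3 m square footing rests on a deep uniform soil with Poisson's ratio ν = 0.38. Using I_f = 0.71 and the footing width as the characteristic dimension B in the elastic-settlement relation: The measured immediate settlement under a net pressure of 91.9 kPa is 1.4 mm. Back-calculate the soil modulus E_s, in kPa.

S_e = q·B·(1−ν²)/E_s · I_f  ⇒  E_s = q·B·(1−ν²)·I_f / S_e.
E_s = 91.9 × 1.3 × 0.8556 × 0.71 / 0.0014 = 51840 kPa

E_s ≈ 51800 kPa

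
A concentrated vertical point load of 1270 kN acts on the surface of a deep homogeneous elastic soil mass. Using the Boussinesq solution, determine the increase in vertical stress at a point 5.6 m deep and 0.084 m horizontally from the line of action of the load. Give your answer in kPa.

Δσ_z ≈ 19.3 kPa

Boussinesq vertical stress below a point load on an elastic half-space:
Δσ_z = 3P/(2πz²) · [1 + (r/z)²]^(−5/2)
r/z = 0.084/5.6 = 0.015; [1+(r/z)²]^(−5/2) = 0.99944.
Δσ_z = 3×1270/(2π×5.6²) × 0.99944 = 19.336 × 0.99944 = 19.33 kPa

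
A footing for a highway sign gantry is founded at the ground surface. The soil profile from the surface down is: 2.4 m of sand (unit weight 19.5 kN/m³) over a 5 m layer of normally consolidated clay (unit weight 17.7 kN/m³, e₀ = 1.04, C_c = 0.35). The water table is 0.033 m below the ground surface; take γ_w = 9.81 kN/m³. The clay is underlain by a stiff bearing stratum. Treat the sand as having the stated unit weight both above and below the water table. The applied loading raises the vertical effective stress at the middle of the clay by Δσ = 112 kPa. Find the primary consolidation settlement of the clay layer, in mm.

S_c ≈ 476 mm

Mid-depth of clay below the ground surface: z = 2.4 + 5/2 = 4.9 m.
Total vertical stress at mid-clay: σ_v = 19.5×2.4 + 17.7×2.5 = 91.05 kPa.
Pore pressure: u = 9.81×(4.9 − 0.033) = 47.745 kPa.
Initial effective stress: σ'_0 = σ_v − u = 91.05 − 47.745 = 43.305 kPa.
Final effective stress: σ'_f = σ'_0 + Δσ = 43.305 + 112 = 155.31 kPa.
Normally consolidated clay, so the full stress increment lies on the virgin compression line:
S_c = C_c·H/(1+e₀)·log₁₀(σ'_f/σ'_0) = 0.35×5/(1+1.04)×log₁₀(155.31/43.305)
    = 0.85784 × 0.55466 = 0.4758 m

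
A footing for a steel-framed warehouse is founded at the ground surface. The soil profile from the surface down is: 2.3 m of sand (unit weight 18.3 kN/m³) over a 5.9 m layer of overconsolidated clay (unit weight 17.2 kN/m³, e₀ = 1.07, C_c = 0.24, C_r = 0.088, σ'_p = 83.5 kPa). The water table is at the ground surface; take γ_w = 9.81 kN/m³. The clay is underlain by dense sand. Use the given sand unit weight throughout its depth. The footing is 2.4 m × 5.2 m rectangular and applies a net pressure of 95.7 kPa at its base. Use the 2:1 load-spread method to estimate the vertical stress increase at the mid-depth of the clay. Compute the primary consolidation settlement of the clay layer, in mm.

S_c ≈ 33.6 mm

Mid-depth of clay below the ground surface: z = 2.3 + 5.9/2 = 5.25 m.
Total vertical stress at mid-clay: σ_v = 18.3×2.3 + 17.2×2.95 = 92.83 kPa.
Pore pressure: u = 9.81×(5.25 − 0) = 51.503 kPa.
Initial effective stress: σ'_0 = σ_v − u = 92.83 − 51.503 = 41.327 kPa.
Stress increase at mid-clay by the 2:1 spreading method:
Δσ = qBL/((B+z)(L+z)) = 95.7×2.4×5.2/((2.4+5.25)(5.2+5.25)) = 14.94 kPa
Final effective stress: σ'_f = 41.327 + 14.94 = 56.267 kPa.
σ'_f = 56.267 ≤ σ'_p = 83.5 kPa, so the clay remains overconsolidated and only the recompression index applies:
S_c = C_r·H/(1+e₀)·log₁₀(σ'_f/σ'_0) = 0.088×5.9/2.07×log₁₀(56.267/41.327)
    = 0.25082 × 0.13402 = 0.03361 m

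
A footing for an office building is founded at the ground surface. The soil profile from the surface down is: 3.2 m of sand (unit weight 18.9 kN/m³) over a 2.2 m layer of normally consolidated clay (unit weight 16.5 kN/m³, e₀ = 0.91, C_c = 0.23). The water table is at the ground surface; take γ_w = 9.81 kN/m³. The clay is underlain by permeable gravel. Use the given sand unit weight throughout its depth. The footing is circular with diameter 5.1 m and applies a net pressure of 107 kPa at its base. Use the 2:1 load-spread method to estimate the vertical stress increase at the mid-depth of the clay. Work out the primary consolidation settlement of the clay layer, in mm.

S_c ≈ 71.7 mm

Mid-depth of clay below the ground surface: z = 3.2 + 2.2/2 = 4.3 m.
Total vertical stress at mid-clay: σ_v = 18.9×3.2 + 16.5×1.1 = 78.63 kPa.
Pore pressure: u = 9.81×(4.3 − 0) = 42.183 kPa.
Initial effective stress: σ'_0 = σ_v − u = 78.63 − 42.183 = 36.447 kPa.
Stress increase at mid-clay by the 2:1 spreading method:
Δσ ≈ qD²/(D+z)² = 107×5.1²/(5.1+4.3)² = 31.497 kPa
Final effective stress: σ'_f = σ'_0 + Δσ = 36.447 + 31.497 = 67.944 kPa.
Normally consolidated clay, so the full stress increment lies on the virgin compression line:
S_c = C_c·H/(1+e₀)·log₁₀(σ'_f/σ'_0) = 0.23×2.2/(1+0.91)×log₁₀(67.944/36.447)
    = 0.26492 × 0.27049 = 0.07166 m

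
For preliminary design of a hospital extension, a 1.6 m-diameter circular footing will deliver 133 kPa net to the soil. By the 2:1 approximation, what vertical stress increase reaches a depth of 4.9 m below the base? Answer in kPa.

By the 2:1 method the load spreads at 1 horizontal : 2 vertical, so at depth z the loaded area has grown by z in each plan dimension:
Δσ ≈ qD²/(D+z)² = 133×1.6²/(1.6+4.9)² = 8.0587 kPa

Δσ_z ≈ 8.06 kPa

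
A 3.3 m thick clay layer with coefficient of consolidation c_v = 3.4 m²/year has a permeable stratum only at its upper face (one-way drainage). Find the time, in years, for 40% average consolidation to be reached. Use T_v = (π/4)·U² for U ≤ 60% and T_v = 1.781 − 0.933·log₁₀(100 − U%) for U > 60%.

Drainage path length: H_d = H = 3.3 m (single drainage).
U ≤ 60%: T_v = (π/4)·U² = (π/4)×0.4² = 0.12566.
t = T_v·H_d²/c_v = 0.12566×3.3²/3.4 = 0.4025 years.

t ≈ 0.402 years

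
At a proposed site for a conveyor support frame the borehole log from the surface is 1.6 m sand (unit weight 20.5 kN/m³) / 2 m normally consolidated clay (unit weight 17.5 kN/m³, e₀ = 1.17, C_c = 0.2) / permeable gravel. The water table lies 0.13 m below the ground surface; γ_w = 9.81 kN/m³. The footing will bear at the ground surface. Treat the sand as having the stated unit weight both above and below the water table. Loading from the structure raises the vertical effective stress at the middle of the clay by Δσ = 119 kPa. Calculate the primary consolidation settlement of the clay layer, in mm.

S_c ≈ 137 mm

Mid-depth of clay below the ground surface: z = 1.6 + 2/2 = 2.6 m.
Total vertical stress at mid-clay: σ_v = 20.5×1.6 + 17.5×1 = 50.3 kPa.
Pore pressure: u = 9.81×(2.6 − 0.13) = 24.231 kPa.
Initial effective stress: σ'_0 = σ_v − u = 50.3 − 24.231 = 26.069 kPa.
Final effective stress: σ'_f = σ'_0 + Δσ = 26.069 + 119 = 145.07 kPa.
Normally consolidated clay, so the full stress increment lies on the virgin compression line:
S_c = C_c·H/(1+e₀)·log₁₀(σ'_f/σ'_0) = 0.2×2/(1+1.17)×log₁₀(145.07/26.069)
    = 0.18433 × 0.74545 = 0.1374 m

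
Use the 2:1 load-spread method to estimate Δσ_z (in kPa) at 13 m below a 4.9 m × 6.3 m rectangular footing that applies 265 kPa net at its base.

By the 2:1 method the load spreads at 1 horizontal : 2 vertical, so at depth z the loaded area has grown by z in each plan dimension:
Δσ = qBL/((B+z)(L+z)) = 265×4.9×6.3/((4.9+13)(6.3+13)) = 23.679 kPa

Δσ_z ≈ 23.7 kPa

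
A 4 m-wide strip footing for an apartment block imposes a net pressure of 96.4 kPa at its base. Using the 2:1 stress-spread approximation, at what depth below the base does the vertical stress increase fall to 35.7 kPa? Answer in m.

z ≈ 6.8 m

2:1 spreading — at depth z the loaded area has grown by z in each plan dimension:
qB/(B+z) = Δσ_z ⇒ z = qB/Δσ_z − B = 96.4×4/35.7 − 4 = 6.801 m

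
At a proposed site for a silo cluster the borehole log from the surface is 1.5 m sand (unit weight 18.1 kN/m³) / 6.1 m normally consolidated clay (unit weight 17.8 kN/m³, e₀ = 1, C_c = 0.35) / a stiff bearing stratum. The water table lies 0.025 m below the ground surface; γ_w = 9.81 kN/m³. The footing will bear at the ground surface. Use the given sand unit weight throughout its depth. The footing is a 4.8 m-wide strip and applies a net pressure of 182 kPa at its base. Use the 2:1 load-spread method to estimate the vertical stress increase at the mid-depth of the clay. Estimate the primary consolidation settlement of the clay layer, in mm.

S_c ≈ 584 mm

Mid-depth of clay below the ground surface: z = 1.5 + 6.1/2 = 4.55 m.
Total vertical stress at mid-clay: σ_v = 18.1×1.5 + 17.8×3.05 = 81.44 kPa.
Pore pressure: u = 9.81×(4.55 − 0.025) = 44.39 kPa.
Initial effective stress: σ'_0 = σ_v − u = 81.44 − 44.39 = 37.05 kPa.
Stress increase at mid-clay by the 2:1 spreading method:
Δσ = qB/(B+z) = 182×4.8/(4.8+4.55) = 93.433 kPa
Final effective stress: σ'_f = σ'_0 + Δσ = 37.05 + 93.433 = 130.48 kPa.
Normally consolidated clay, so the full stress increment lies on the virgin compression line:
S_c = C_c·H/(1+e₀)·log₁₀(σ'_f/σ'_0) = 0.35×6.1/(1+1)×log₁₀(130.48/37.05)
    = 1.0675 × 0.54676 = 0.5837 m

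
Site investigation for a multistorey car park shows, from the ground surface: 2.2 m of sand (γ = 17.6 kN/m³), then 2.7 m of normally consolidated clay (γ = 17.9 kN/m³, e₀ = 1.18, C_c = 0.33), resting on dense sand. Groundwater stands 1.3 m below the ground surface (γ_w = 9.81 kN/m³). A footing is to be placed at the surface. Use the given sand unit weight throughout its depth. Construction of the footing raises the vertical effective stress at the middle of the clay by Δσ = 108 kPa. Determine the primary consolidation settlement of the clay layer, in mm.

S_c ≈ 230 mm

Mid-depth of clay below the ground surface: z = 2.2 + 2.7/2 = 3.55 m.
Total vertical stress at mid-clay: σ_v = 17.6×2.2 + 17.9×1.35 = 62.885 kPa.
Pore pressure: u = 9.81×(3.55 − 1.3) = 22.073 kPa.
Initial effective stress: σ'_0 = σ_v − u = 62.885 − 22.073 = 40.812 kPa.
Final effective stress: σ'_f = σ'_0 + Δσ = 40.812 + 108 = 148.81 kPa.
Normally consolidated clay, so the full stress increment lies on the virgin compression line:
S_c = C_c·H/(1+e₀)·log₁₀(σ'_f/σ'_0) = 0.33×2.7/(1+1.18)×log₁₀(148.81/40.812)
    = 0.40872 × 0.56184 = 0.2296 m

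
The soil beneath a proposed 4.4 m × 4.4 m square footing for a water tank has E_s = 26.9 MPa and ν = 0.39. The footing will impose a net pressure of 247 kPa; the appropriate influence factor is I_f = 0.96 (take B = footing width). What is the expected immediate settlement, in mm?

S_e ≈ 32.9 mm

Immediate (elastic) settlement: S_e = q·B·(1−ν²)/E_s · I_f.
E_s = 26.9 MPa = 26900 kPa.
S_e = 247 × 4.4 × (1 − 0.39²) / 26900 × 0.96
    = 247 × 4.4 × 0.8479 / 26900 × 0.96
    = 0.03289 m = 32.89 mm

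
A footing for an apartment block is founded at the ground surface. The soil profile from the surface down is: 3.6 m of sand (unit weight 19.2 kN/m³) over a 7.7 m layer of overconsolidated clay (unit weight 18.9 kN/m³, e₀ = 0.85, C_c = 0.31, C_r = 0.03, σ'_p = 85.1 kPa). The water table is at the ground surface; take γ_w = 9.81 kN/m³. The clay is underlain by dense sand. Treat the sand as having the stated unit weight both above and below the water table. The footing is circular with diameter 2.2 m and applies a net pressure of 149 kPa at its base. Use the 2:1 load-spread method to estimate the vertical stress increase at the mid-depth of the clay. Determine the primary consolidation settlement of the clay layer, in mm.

S_c ≈ 5.78 mm

Mid-depth of clay below the ground surface: z = 3.6 + 7.7/2 = 7.45 m.
Total vertical stress at mid-clay: σ_v = 19.2×3.6 + 18.9×3.85 = 141.88 kPa.
Pore pressure: u = 9.81×(7.45 − 0) = 73.085 kPa.
Initial effective stress: σ'_0 = σ_v − u = 141.88 − 73.085 = 68.795 kPa.
Stress increase at mid-clay by the 2:1 spreading method:
Δσ ≈ qD²/(D+z)² = 149×2.2²/(2.2+7.45)² = 7.7442 kPa
Final effective stress: σ'_f = 68.795 + 7.7442 = 76.539 kPa.
σ'_f = 76.539 ≤ σ'_p = 85.1 kPa, so the clay remains overconsolidated and only the recompression index applies:
S_c = C_r·H/(1+e₀)·log₁₀(σ'_f/σ'_0) = 0.03×7.7/1.85×log₁₀(76.539/68.795)
    = 0.12487 × 0.046326 = 0.005785 m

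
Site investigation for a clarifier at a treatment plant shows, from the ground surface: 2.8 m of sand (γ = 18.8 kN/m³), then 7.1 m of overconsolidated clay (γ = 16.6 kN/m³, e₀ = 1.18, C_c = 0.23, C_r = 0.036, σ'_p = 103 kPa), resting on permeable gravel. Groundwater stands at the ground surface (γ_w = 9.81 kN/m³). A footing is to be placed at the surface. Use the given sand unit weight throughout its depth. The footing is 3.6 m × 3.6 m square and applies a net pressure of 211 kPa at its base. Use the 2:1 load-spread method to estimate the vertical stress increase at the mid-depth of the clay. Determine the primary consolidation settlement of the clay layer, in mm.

S_c ≈ 22.7 mm

Mid-depth of clay below the ground surface: z = 2.8 + 7.1/2 = 6.35 m.
Total vertical stress at mid-clay: σ_v = 18.8×2.8 + 16.6×3.55 = 111.57 kPa.
Pore pressure: u = 9.81×(6.35 − 0) = 62.294 kPa.
Initial effective stress: σ'_0 = σ_v − u = 111.57 − 62.294 = 49.276 kPa.
Stress increase at mid-clay by the 2:1 spreading method:
Δσ = qBL/((B+z)(L+z)) = 211×3.6×3.6/((3.6+6.35)(3.6+6.35)) = 27.621 kPa
Final effective stress: σ'_f = 49.276 + 27.621 = 76.897 kPa.
σ'_f = 76.897 ≤ σ'_p = 103 kPa, so the clay remains overconsolidated and only the recompression index applies:
S_c = C_r·H/(1+e₀)·log₁₀(σ'_f/σ'_0) = 0.036×7.1/2.18×log₁₀(76.897/49.276)
    = 0.11725 × 0.19327 = 0.02266 m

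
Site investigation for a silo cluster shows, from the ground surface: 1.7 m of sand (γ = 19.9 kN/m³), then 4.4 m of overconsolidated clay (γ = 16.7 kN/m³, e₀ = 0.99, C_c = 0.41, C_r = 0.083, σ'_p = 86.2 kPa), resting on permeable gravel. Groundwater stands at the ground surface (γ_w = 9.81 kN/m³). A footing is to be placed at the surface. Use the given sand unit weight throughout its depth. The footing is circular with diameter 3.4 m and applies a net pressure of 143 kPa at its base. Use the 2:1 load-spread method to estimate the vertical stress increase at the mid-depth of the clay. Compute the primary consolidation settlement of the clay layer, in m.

S_c ≈ 0.0536 m

Mid-depth of clay below the ground surface: z = 1.7 + 4.4/2 = 3.9 m.
Total vertical stress at mid-clay: σ_v = 19.9×1.7 + 16.7×2.2 = 70.57 kPa.
Pore pressure: u = 9.81×(3.9 − 0) = 38.259 kPa.
Initial effective stress: σ'_0 = σ_v − u = 70.57 − 38.259 = 32.311 kPa.
Stress increase at mid-clay by the 2:1 spreading method:
Δσ ≈ qD²/(D+z)² = 143×3.4²/(3.4+3.9)² = 31.02 kPa
Final effective stress: σ'_f = 32.311 + 31.02 = 63.331 kPa.
σ'_f = 63.331 ≤ σ'_p = 86.2 kPa, so the clay remains overconsolidated and only the recompression index applies:
S_c = C_r·H/(1+e₀)·log₁₀(σ'_f/σ'_0) = 0.083×4.4/1.99×log₁₀(63.331/32.311)
    = 0.18352 × 0.29227 = 0.05364 m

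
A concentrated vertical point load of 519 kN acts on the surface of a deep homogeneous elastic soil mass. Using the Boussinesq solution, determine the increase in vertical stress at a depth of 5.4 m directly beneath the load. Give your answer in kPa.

Boussinesq vertical stress below a point load on an elastic half-space:
Δσ_z = 3P/(2πz²) · [1 + (r/z)²]^(−5/2)
r/z = 0/5.4 = 0; [1+(r/z)²]^(−5/2) = 1.
Δσ_z = 3×519/(2π×5.4²) × 1 = 8.4981 × 1 = 8.498 kPa

Δσ_z ≈ 8.5 kPa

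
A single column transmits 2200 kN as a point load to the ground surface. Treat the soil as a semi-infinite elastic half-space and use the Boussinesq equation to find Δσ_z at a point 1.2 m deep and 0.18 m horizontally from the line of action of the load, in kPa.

Δσ_z ≈ 690 kPa

Boussinesq vertical stress below a point load on an elastic half-space:
Δσ_z = 3P/(2πz²) · [1 + (r/z)²]^(−5/2)
r/z = 0.18/1.2 = 0.15; [1+(r/z)²]^(−5/2) = 0.94589.
Δσ_z = 3×2200/(2π×1.2²) × 0.94589 = 729.46 × 0.94589 = 690 kPa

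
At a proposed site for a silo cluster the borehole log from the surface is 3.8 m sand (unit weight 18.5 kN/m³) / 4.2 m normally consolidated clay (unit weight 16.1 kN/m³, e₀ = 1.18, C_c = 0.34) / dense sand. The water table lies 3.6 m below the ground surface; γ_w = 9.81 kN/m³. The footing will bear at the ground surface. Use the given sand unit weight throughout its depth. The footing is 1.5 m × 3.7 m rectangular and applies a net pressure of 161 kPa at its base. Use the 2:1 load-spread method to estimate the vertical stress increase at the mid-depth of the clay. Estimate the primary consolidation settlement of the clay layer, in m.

Mid-depth of clay below the ground surface: z = 3.8 + 4.2/2 = 5.9 m.
Total vertical stress at mid-clay: σ_v = 18.5×3.8 + 16.1×2.1 = 104.11 kPa.
Pore pressure: u = 9.81×(5.9 − 3.6) = 22.563 kPa.
Initial effective stress: σ'_0 = σ_v − u = 104.11 − 22.563 = 81.547 kPa.
Stress increase at mid-clay by the 2:1 spreading method:
Δσ = qBL/((B+z)(L+z)) = 161×1.5×3.7/((1.5+5.9)(3.7+5.9)) = 12.578 kPa
Final effective stress: σ'_f = σ'_0 + Δσ = 81.547 + 12.578 = 94.125 kPa.
Normally consolidated clay, so the full stress increment lies on the virgin compression line:
S_c = C_c·H/(1+e₀)·log₁₀(σ'_f/σ'_0) = 0.34×4.2/(1+1.18)×log₁₀(94.125/81.547)
    = 0.65505 × 0.062297 = 0.04081 m

S_c ≈ 0.0408 m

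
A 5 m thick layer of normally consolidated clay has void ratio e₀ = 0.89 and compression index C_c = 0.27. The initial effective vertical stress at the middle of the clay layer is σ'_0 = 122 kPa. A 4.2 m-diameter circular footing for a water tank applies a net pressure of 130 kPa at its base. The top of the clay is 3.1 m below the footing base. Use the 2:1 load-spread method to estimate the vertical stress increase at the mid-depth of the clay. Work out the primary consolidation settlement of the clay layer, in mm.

S_c ≈ 55.5 mm

Mid-depth of clay below the footing base: z = 3.1 + 5/2 = 5.6 m.
Stress increase at mid-clay by the 2:1 spreading method:
Δσ ≈ qD²/(D+z)² = 130×4.2²/(4.2+5.6)² = 23.878 kPa
Final effective stress: σ'_f = σ'_0 + Δσ = 122 + 23.878 = 145.88 kPa.
Normally consolidated clay, so the full stress increment lies on the virgin compression line:
S_c = C_c·H/(1+e₀)·log₁₀(σ'_f/σ'_0) = 0.27×5/(1+0.89)×log₁₀(145.88/122)
    = 0.71429 × 0.077636 = 0.05545 m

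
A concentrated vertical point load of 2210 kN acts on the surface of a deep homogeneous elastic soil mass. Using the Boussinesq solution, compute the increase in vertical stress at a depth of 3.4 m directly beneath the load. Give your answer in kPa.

Boussinesq vertical stress below a point load on an elastic half-space:
Δσ_z = 3P/(2πz²) · [1 + (r/z)²]^(−5/2)
r/z = 0/3.4 = 0; [1+(r/z)²]^(−5/2) = 1.
Δσ_z = 3×2210/(2π×3.4²) × 1 = 91.28 × 1 = 91.28 kPa

Δσ_z ≈ 91.3 kPa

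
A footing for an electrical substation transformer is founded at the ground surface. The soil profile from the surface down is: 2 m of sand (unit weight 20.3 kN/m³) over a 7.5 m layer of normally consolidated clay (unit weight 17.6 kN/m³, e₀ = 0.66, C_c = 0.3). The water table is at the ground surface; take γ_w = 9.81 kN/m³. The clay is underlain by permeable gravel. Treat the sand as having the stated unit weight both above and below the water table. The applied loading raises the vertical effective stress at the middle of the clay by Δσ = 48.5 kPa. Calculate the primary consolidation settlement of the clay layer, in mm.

Mid-depth of clay below the ground surface: z = 2 + 7.5/2 = 5.75 m.
Total vertical stress at mid-clay: σ_v = 20.3×2 + 17.6×3.75 = 106.6 kPa.
Pore pressure: u = 9.81×(5.75 − 0) = 56.408 kPa.
Initial effective stress: σ'_0 = σ_v − u = 106.6 − 56.408 = 50.192 kPa.
Final effective stress: σ'_f = σ'_0 + Δσ = 50.192 + 48.5 = 98.692 kPa.
Normally consolidated clay, so the full stress increment lies on the virgin compression line:
S_c = C_c·H/(1+e₀)·log₁₀(σ'_f/σ'_0) = 0.3×7.5/(1+0.66)×log₁₀(98.692/50.192)
    = 1.3554 × 0.29365 = 0.398 m

S_c ≈ 398 mm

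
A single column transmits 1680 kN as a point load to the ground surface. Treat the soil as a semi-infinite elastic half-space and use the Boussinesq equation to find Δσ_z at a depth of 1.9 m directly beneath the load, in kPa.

Δσ_z ≈ 222 kPa

Boussinesq vertical stress below a point load on an elastic half-space:
Δσ_z = 3P/(2πz²) · [1 + (r/z)²]^(−5/2)
r/z = 0/1.9 = 0; [1+(r/z)²]^(−5/2) = 1.
Δσ_z = 3×1680/(2π×1.9²) × 1 = 222.2 × 1 = 222.2 kPa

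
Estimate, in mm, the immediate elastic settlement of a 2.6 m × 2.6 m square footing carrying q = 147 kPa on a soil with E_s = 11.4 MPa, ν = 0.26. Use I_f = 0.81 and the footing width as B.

S_e ≈ 25.3 mm

Immediate (elastic) settlement: S_e = q·B·(1−ν²)/E_s · I_f.
E_s = 11.4 MPa = 11400 kPa.
S_e = 147 × 2.6 × (1 − 0.26²) / 11400 × 0.81
    = 147 × 2.6 × 0.9324 / 11400 × 0.81
    = 0.02532 m = 25.32 mm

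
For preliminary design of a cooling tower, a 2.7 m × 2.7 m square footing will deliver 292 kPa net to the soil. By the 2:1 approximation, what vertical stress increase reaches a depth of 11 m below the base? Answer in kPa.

By the 2:1 method the load spreads at 1 horizontal : 2 vertical, so at depth z the loaded area has grown by z in each plan dimension:
Δσ = qBL/((B+z)(L+z)) = 292×2.7×2.7/((2.7+11)(2.7+11)) = 11.341 kPa

Δσ_z ≈ 11.3 kPa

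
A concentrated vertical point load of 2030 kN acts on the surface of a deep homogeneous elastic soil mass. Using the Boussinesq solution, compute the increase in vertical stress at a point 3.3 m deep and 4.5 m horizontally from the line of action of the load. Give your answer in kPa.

Boussinesq vertical stress below a point load on an elastic half-space:
Δσ_z = 3P/(2πz²) · [1 + (r/z)²]^(−5/2)
r/z = 4.5/3.3 = 1.3636; [1+(r/z)²]^(−5/2) = 0.072322.
Δσ_z = 3×2030/(2π×3.3²) × 0.072322 = 89.004 × 0.072322 = 6.437 kPa

Δσ_z ≈ 6.44 kPa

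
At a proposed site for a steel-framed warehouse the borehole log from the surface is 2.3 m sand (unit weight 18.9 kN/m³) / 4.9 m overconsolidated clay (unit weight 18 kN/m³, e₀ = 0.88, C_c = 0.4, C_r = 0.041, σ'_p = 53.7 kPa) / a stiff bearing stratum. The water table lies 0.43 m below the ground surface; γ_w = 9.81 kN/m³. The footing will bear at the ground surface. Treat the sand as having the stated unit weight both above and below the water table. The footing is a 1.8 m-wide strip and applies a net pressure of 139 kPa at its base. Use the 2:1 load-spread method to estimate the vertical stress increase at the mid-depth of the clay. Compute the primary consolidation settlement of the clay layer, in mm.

S_c ≈ 207 mm

Mid-depth of clay below the ground surface: z = 2.3 + 4.9/2 = 4.75 m.
Total vertical stress at mid-clay: σ_v = 18.9×2.3 + 18×2.45 = 87.57 kPa.
Pore pressure: u = 9.81×(4.75 − 0.43) = 42.379 kPa.
Initial effective stress: σ'_0 = σ_v − u = 87.57 − 42.379 = 45.191 kPa.
Stress increase at mid-clay by the 2:1 spreading method:
Δσ = qB/(B+z) = 139×1.8/(1.8+4.75) = 38.198 kPa
Final effective stress: σ'_f = 45.191 + 38.198 = 83.389 kPa.
σ'_f = 83.389 > σ'_p = 53.7 kPa, so the stress path crosses the preconsolidation pressure — recompression up to σ'_p, then virgin compression beyond:
S_c = H/(1+e₀)·[C_r·log₁₀(σ'_p/σ'_0) + C_c·log₁₀(σ'_f/σ'_p)]
    = 4.9/1.88 × [0.041×log₁₀(53.7/45.191) + 0.4×log₁₀(83.389/53.7)]
    = 2.6064 × [0.0030718 + 0.076454] = 0.2073 m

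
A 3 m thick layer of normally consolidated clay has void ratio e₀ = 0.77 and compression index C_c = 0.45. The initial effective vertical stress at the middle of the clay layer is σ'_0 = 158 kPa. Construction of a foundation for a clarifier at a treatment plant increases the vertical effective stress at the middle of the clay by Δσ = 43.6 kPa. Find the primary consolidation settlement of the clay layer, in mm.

Final effective stress: σ'_f = σ'_0 + Δσ = 158 + 43.6 = 201.6 kPa.
Normally consolidated clay, so the full stress increment lies on the virgin compression line:
S_c = C_c·H/(1+e₀)·log₁₀(σ'_f/σ'_0) = 0.45×3/(1+0.77)×log₁₀(201.6/158)
    = 0.76271 × 0.10583 = 0.08072 m

S_c ≈ 80.7 mm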